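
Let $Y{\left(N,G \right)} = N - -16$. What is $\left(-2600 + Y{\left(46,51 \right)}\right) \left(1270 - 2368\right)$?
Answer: $2786724$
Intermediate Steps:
$Y{\left(N,G \right)} = 16 + N$ ($Y{\left(N,G \right)} = N + 16 = 16 + N$)
$\left(-2600 + Y{\left(46,51 \right)}\right) \left(1270 - 2368\right) = \left(-2600 + \left(16 + 46\right)\right) \left(1270 - 2368\right) = \left(-2600 + 62\right) \left(-1098\right) = \left(-2538\right) \left(-1098\right) = 2786724$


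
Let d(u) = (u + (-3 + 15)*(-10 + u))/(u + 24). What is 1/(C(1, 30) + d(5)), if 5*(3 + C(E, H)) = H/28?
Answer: -406/1901 ≈ -0.21357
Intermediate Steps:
C(E, H) = -3 + H/140 (C(E, H) = -3 + (H/28)/5 = -3 + H/140)
d(u) = (-120 + 13*u)/(24 + u) (d(u) = (u + 12*(-10 + u))/(24 + u) = (u + (-120 + 12*u))/(24 + u) = (-120 + 13*u)/(24 + u))
1/(C(1, 30) + d(5)) = 1/((-3 + (1/140)*30) + (-120 + 13*5)/(24 + 5)) = 1/((-3 + 3/14) + (-120 + 65)/29) = 1/(-39/14 + (1/29)*(-55)) = 1/(-39/14 - 55/29) = 1/(-1901/406) = -406/1901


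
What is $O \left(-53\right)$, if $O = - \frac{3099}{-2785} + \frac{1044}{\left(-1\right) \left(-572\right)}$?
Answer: $- \frac{62012226}{398255} \approx -155.71$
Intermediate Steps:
$O = \frac{1170042}{398255}$ ($O = \left(-3099\right) \left(- \frac{1}{2785}\right) + \frac{1044}{572} = \frac{3099}{2785} + 1044 \cdot \frac{1}{572} = \frac{3099}{2785} + \frac{261}{143} = \frac{1170042}{398255} \approx 2.9379$)
$O \left(-53\right) = \frac{1170042}{398255} \left(-53\right) = - \frac{62012226}{398255}$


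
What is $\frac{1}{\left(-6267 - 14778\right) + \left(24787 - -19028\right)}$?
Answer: $\frac{1}{22770} \approx 4.3917 \cdot 10^{-5}$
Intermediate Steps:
$\frac{1}{\left(-6267 - 14778\right) + \left(24787 - -19028\right)} = \frac{1}{-21045 + \left(24787 + 19028\right)} = \frac{1}{-21045 + 43815} = \frac{1}{22770}$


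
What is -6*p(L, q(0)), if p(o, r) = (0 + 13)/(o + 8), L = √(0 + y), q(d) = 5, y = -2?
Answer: -104/11 + 13*I*√2/11 ≈ -9.4545 + 1.6713*I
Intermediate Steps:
L = I*√2 (L = √(0 - 2) = √(-2) = I*√2 ≈ 1.4142*I)
p(o, r) = 13/(8 + o)
-6*p(L, q(0)) = -78/(8 + I*√2)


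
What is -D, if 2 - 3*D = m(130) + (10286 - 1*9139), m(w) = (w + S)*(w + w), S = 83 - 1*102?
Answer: 30005/3 ≈ 10002.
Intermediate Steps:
S = -19 (S = 83 - 102 = -19)
m(w) = 2*w*(-19 + w) (m(w) = (w - 19)*(w + w) = (-19 + w)*(2*w) = 2*w*(-19 + w))
D = -30005/3 (D = 2/3 - (2*130*(-19 + 130) + (10286 - 1*9139))/3 = 2/3 - (2*130*111 + (10286 - 9139))/3 = 2/3 - (28860 + 1147)/3 = 2/3 - 1/3*30007 = 2/3 - 30007/3 = -30005/3 ≈ -10002.)
-D = -1*(-30005/3) = 30005/3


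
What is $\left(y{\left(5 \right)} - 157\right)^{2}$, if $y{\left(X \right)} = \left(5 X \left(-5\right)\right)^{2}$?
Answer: $239259024$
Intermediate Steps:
$y{\left(X \right)} = 625 X^{2}$ ($y{\left(X \right)} = \left(- 25 X\right)^{2} = 625 X^{2}$)
$\left(y{\left(5 \right)} - 157\right)^{2} = \left(625 \cdot 5^{2} - 157\right)^{2} = \left(625 \cdot 25 - 157\right)^{2} = \left(15625 - 157\right)^{2} = 15468^{2} = 239259024$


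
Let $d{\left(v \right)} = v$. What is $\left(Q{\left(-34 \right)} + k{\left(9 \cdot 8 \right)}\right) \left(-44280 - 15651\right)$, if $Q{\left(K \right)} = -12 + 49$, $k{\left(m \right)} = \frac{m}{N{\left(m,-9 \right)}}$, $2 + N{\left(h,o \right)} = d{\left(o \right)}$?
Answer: $- \frac{20076885}{11} \approx -1.8252 \cdot 10^{6}$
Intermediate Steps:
$N{\left(h,o \right)} = -2 + o$
$k{\left(m \right)} = - \frac{m}{11}$ ($k{\left(m \right)} = \frac{m}{-2 - 9} = \frac{m}{-11} = m \left(- \frac{1}{11}\right) = - \frac{m}{11}$)
$Q{\left(K \right)} = 37$
$\left(Q{\left(-34 \right)} + k{\left(9 \cdot 8 \right)}\right) \left(-44280 - 15651\right) = \left(37 - \frac{9 \cdot 8}{11}\right) \left(-44280 - 15651\right) = \left(37 - \frac{72}{11}\right) \left(-59931\right) = \frac{335}{11} \left(-59931\right) = - \frac{20076885}{11}$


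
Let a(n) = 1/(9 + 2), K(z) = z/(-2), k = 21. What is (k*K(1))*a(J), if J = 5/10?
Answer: -21/22 ≈ -0.95455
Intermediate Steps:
K(z) = -z/2 (K(z) = z*(-1/2) = -z/2)
J = 1/2 (J = 5*(1/10) = 1/2 ≈ 0.50000)
a(n) = 1/11
(k*K(1))*a(J) = (21*(-1/2*1))*(1/11) = (21*(-1/2))*(1/11) = -21/2*1/11 = -21/22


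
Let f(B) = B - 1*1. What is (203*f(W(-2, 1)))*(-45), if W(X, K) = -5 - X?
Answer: 36540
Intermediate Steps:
f(B) = -1 + B (f(B) = B - 1 = -1 + B)
(203*f(W(-2, 1)))*(-45) = (203*(-1 + (-5 - 1*(-2))))*(-45) = (203*(-1 + (-5 + 2)))*(-45) = (203*(-1 - 3))*(-45) = (203*(-4))*(-45) = -812*(-45) = 36540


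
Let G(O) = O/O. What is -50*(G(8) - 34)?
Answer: 1650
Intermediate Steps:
G(O) = 1
-50*(G(8) - 34) = -50*(1 - 34) = -50*(-33) = 1650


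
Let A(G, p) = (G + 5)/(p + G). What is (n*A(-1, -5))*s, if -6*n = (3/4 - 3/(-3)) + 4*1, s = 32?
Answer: 184/9 ≈ 20.444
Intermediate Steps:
A(G, p) = (5 + G)/(G + p)
n = -23/24 (n = -((3/4 - 3/(-3)) + 4*1)/6 = -((3*(¼) - 3*(-⅓)) + 4)/6 = -((¾ + 1) + 4)/6 = -(7/4 + 4)/6 = -⅙*23/4 = -23/24 ≈ -0.95833)
(n*A(-1, -5))*s = -23*(5 - 1)/(24*(-1 - 5))*32 = -23*4/(24*(-6))*32 = -(-23)*4/144*32 = -23/24*(-⅔)*32 = (23/36)*32 = 184/9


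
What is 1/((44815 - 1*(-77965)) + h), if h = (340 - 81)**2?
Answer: 1/189861 ≈ 5.2670e-6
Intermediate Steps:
h = 67081 (h = 259**2 = 67081)
1/((44815 - 1*(-77965)) + h) = 1/((44815 - 1*(-77965)) + 67081) = 1/((44815 + 77965) + 67081) = 1/(122780 + 67081) = 1/189861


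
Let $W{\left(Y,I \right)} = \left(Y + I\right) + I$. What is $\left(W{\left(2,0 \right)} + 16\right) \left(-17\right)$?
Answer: $-306$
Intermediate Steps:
$W{\left(Y,I \right)} = Y + 2 I$ ($W{\left(Y,I \right)} = \left(I + Y\right) + I = Y + 2 I$)
$\left(W{\left(2,0 \right)} + 16\right) \left(-17\right) = \left(\left(2 + 2 \cdot 0\right) + 16\right) \left(-17\right) = \left(\left(2 + 0\right) + 16\right) \left(-17\right) = \left(2 + 16\right) \left(-17\right) = 18 \left(-17\right) = -306$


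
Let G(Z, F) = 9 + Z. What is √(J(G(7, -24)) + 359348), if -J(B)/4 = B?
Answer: 2*√89821 ≈ 599.40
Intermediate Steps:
J(B) = -4*B
√(J(G(7, -24)) + 359348) = √(-4*(9 + 7) + 359348) = √(-4*16 + 359348) = √(-64 + 359348) = √359284 = 2*√89821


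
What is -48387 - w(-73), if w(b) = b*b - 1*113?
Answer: -53603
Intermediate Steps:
w(b) = -113 + b² (w(b) = b² - 113 = -113 + b²)
-48387 - w(-73) = -48387 - (-113 + (-73)²) = -48387 - (-113 + 5329) = -48387 - 1*5216 = -48387 - 5216 = -53603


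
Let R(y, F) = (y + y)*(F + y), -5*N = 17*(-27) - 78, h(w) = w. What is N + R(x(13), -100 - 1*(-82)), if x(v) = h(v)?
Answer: -113/5 ≈ -22.600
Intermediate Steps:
x(v) = v
N = 537/5 (N = -(17*(-27) - 78)/5 = -(-459 - 78)/5 = -1/5*(-537) = 537/5 ≈ 107.40)
R(y, F) = 2*y*(F + y) (R(y, F) = (2*y)*(F + y) = 2*y*(F + y))
N + R(x(13), -100 - 1*(-82)) = 537/5 + 2*13*((-100 - 1*(-82)) + 13) = 537/5 + 2*13*((-100 + 82) + 13) = 537/5 + 2*13*(-18 + 13) = 537/5 + 2*13*(-5) = 537/5 - 130 = -113/5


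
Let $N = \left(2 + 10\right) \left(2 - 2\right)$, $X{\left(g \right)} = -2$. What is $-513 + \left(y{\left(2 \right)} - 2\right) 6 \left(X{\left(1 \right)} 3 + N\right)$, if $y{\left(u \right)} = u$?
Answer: $-513$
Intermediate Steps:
$N = 0$ ($N = 12 \cdot 0 = 0$)
$-513 + \left(y{\left(2 \right)} - 2\right) 6 \left(X{\left(1 \right)} 3 + N\right) = -513 + \left(2 - 2\right) 6 \left(\left(-2\right) 3 + 0\right) = -513 + 0 \cdot 6 \left(-6 + 0\right) = -513 + 0 \left(-6\right) = -513 + 0 = -513$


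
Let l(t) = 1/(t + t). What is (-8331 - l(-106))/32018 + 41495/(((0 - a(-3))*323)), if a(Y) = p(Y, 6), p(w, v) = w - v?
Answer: 276526165823/19732181112 ≈ 14.014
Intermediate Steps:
a(Y) = -6 + Y (a(Y) = Y - 1*6 = Y - 6 = -6 + Y)
l(t) = 1/(2*t)
(-8331 - l(-106))/32018 + 41495/(((0 - a(-3))*323)) = (-8331 - 1/(2*(-106)))/32018 + 41495/(((0 - (-6 - 3))*323)) = (-8331 - (-1)/(2*106))*(1/32018) + 41495/(((0 - 1*(-9))*323)) = (-8331 - 1*(-1/212))*(1/32018) + 41495/(((0 + 9)*323)) = (-8331 + 1/212)*(1/32018) + 41495/((9*323)) = -1766171/212*1/32018 + 41495/2907 = -1766171/6787816 + 41495*(1/2907) = -1766171/6787816 + 41495/2907 = 276526165823/19732181112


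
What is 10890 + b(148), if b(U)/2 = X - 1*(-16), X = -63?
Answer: 10796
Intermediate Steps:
b(U) = -94 (b(U) = 2*(-63 - 1*(-16)) = 2*(-63 + 16) = 2*(-47) = -94)
10890 + b(148) = 10890 - 94 = 10796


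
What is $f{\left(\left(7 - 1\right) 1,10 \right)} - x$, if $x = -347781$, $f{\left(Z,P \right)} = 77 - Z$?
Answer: $347852$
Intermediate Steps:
$f{\left(\left(7 - 1\right) 1,10 \right)} - x = \left(77 - \left(7 - 1\right) 1\right) - -347781 = \left(77 - 6 \cdot 1\right) + 347781 = \left(77 - 6\right) + 347781 = 71 + 347781 = 347852$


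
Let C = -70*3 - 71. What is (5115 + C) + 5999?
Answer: 10833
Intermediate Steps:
C = -281 (C = -210 - 71 = -281)
(5115 + C) + 5999 = (5115 - 281) + 5999 = 4834 + 5999 = 10833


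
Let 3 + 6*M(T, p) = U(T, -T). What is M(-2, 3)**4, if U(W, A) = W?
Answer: 625/1296 ≈ 0.48225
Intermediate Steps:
M(T, p) = -1/2 + T/6
M(-2, 3)**4 = (-1/2 + (1/6)*(-2))**4 = (-1/2 - 1/3)**4 = (-5/6)**4 = 625/1296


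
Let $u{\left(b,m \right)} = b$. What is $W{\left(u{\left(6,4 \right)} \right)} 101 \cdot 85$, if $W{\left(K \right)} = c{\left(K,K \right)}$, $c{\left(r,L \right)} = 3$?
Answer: $25755$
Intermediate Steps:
$W{\left(K \right)} = 3$
$W{\left(u{\left(6,4 \right)} \right)} 101 \cdot 85 = 3 \cdot 101 \cdot 85 = 303 \cdot 85 = 25755$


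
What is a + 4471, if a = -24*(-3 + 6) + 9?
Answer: 4408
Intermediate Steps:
a = -63 (a = -24*3 + 9 = -72 + 9 = -63)
a + 4471 = -63 + 4471 = 4408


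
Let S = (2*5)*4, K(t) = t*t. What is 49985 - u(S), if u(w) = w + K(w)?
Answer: 48345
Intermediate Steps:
K(t) = t²
S = 40 (S = 10*4 = 40)
u(w) = w + w²
49985 - u(S) = 49985 - 40*(1 + 40) = 49985 - 40*41 = 49985 - 1*1640 = 49985 - 1640 = 48345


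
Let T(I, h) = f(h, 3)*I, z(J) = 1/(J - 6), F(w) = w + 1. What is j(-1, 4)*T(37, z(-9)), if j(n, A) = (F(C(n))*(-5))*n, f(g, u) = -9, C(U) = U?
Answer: 0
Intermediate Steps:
F(w) = 1 + w
z(J) = 1/(-6 + J)
j(n, A) = n*(-5 - 5*n) (j(n, A) = ((1 + n)*(-5))*n = (-5 - 5*n)*n = n*(-5 - 5*n))
T(I, h) = -9*I
j(-1, 4)*T(37, z(-9)) = (-5*(-1)*(1 - 1))*(-9*37) = -5*(-1)*0*(-333) = 0*(-333) = 0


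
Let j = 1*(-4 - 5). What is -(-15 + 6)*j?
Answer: -81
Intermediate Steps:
j = -9 (j = 1*(-9) = -9)
-(-15 + 6)*j = -(-15 + 6)*(-9) = -(-9)*(-9) = -1*81 = -81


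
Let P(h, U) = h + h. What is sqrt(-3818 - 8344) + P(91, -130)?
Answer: 182 + I*sqrt(12162) ≈ 182.0 + 110.28*I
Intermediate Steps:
P(h, U) = 2*h
sqrt(-3818 - 8344) + P(91, -130) = sqrt(-3818 - 8344) + 2*91 = sqrt(-12162) + 182 = I*sqrt(12162) + 182 = 182 + I*sqrt(12162)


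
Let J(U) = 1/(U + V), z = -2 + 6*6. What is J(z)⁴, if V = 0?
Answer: 1/1336336 ≈ 7.4831e-7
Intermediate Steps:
z = 34 (z = -2 + 36 = 34)
J(U) = 1/U (J(U) = 1/(U + 0) = 1/U)
J(z)⁴ = (1/34)⁴ = 1/1336336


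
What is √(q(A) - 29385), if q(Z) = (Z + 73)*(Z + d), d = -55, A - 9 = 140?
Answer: I*√8517 ≈ 92.288*I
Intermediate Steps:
A = 149 (A = 9 + 140 = 149)
q(Z) = (-55 + Z)*(73 + Z) (q(Z) = (Z + 73)*(Z - 55) = (73 + Z)*(-55 + Z) = (-55 + Z)*(73 + Z))
√(q(A) - 29385) = √((-4015 + 149² + 18*149) - 29385) = √((-4015 + 22201 + 2682) - 29385) = √(20868 - 29385) = √(-8517) = I*√8517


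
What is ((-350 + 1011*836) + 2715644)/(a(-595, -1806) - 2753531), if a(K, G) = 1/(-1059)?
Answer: -377055891/291598933 ≈ -1.2931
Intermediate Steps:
a(K, G) = -1/1059
((-350 + 1011*836) + 2715644)/(a(-595, -1806) - 2753531) = ((-350 + 1011*836) + 2715644)/(-1/1059 - 2753531) = ((-350 + 845196) + 2715644)/(-2915989330/1059) = (844846 + 2715644)*(-1059/2915989330) = 3560490*(-1059/2915989330) = -377055891/291598933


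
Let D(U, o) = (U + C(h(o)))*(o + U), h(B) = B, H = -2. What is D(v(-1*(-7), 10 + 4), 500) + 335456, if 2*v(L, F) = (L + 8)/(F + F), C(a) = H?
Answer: 1049272561/3136 ≈ 3.3459e+5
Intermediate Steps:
C(a) = -2
v(L, F) = (8 + L)/(4*F) (v(L, F) = ((L + 8)/(F + F))/2 = ((8 + L)/((2*F)))/2 = ((8 + L)*(1/(2*F)))/2 = ((8 + L)/(2*F))/2 = (8 + L)/(4*F))
D(U, o) = (-2 + U)*(U + o) (D(U, o) = (U - 2)*(o + U) = (-2 + U)*(U + o))
D(v(-1*(-7), 10 + 4), 500) + 335456 = (((8 - 1*(-7))/(4*(10 + 4)))² - (8 - 1*(-7))/(2*(10 + 4)) - 2*500 + ((8 - 1*(-7))/(4*(10 + 4)))*500) + 335456 = (((¼)*(8 + 7)/14)² - (8 + 7)/(2*14) - 1000 + ((¼)*(8 + 7)/14)*500) + 335456 = (((¼)*(1/14)*15)² - 15/(2*14) - 1000 + ((¼)*(1/14)*15)*500) + 335456 = ((15/56)² - 2*15/56 - 1000 + (15/56)*500) + 335456 = (225/3136 - 15/28 - 1000 + 1875/14) + 335456 = -2717455/3136 + 335456 = 1049272561/3136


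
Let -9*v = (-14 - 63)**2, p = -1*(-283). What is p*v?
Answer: -1677907/9 ≈ -1.8643e+5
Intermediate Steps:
p = 283
v = -5929/9 (v = -(-14 - 63)**2/9 = -1/9*(-77)**2 = -1/9*5929 = -5929/9 ≈ -658.78)
p*v = 283*(-5929/9) = -1677907/9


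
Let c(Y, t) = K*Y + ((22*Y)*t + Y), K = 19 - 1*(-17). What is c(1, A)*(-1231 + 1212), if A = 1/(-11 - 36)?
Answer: -32623/47 ≈ -694.11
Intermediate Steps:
A = -1/47 (A = 1/(-47) = -1/47 ≈ -0.021277)
K = 36 (K = 19 + 17 = 36)
c(Y, t) = 37*Y + 22*Y*t (c(Y, t) = 36*Y + ((22*Y)*t + Y) = 36*Y + (22*Y*t + Y) = 36*Y + (Y + 22*Y*t) = 37*Y + 22*Y*t)
c(1, A)*(-1231 + 1212) = (1*(37 + 22*(-1/47)))*(-1231 + 1212) = (1*(37 - 22/47))*(-19) = (1*(1717/47))*(-19) = (1717/47)*(-19) = -32623/47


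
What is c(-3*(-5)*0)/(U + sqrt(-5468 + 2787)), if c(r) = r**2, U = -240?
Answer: 0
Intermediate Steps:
c(-3*(-5)*0)/(U + sqrt(-5468 + 2787)) = (-3*(-5)*0)**2/(-240 + sqrt(-5468 + 2787)) = (15*0)**2/(-240 + sqrt(-2681)) = 0**2/(-240 + I*sqrt(2681)) = 0/(-240 + I*sqrt(2681)) = 0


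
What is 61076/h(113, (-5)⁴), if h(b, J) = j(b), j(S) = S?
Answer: 61076/113 ≈ 540.50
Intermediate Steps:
h(b, J) = b
61076/h(113, (-5)⁴) = 61076/113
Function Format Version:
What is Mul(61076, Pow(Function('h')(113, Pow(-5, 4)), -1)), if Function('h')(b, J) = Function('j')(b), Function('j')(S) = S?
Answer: Rational(61076, 113) ≈ 540.50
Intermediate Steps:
Function('h')(b, J) = b
Mul(61076, Pow(Function('h')(113, Pow(-5, 4)), -1)) = Mul(61076, Pow(113, -1)) = Mul(61076, Rational(1, 113)) = Rational(61076, 113)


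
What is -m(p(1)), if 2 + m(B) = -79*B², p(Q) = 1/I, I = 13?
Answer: 417/169 ≈ 2.4675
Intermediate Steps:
p(Q) = 1/13
m(B) = -2 - 79*B²
-m(p(1)) = -(-2 - 79*(1/13)²) = -(-2 - 79*1/169) = -(-2 - 79/169) = -1*(-417/169) = 417/169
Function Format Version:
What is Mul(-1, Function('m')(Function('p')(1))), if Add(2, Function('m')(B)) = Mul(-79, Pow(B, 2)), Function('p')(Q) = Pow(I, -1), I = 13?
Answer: Rational(417, 169) ≈ 2.4675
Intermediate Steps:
Function('p')(Q) = Rational(1, 13) (Function('p')(Q) = Pow(13, -1) = Rational(1, 13))
Function('m')(B) = Add(-2, Mul(-79, Pow(B, 2)))
Mul(-1, Function('m')(Function('p')(1))) = Mul(-1, Add(-2, Mul(-79, Pow(Rational(1, 13), 2)))) = Mul(-1, Add(-2, Mul(-79, Rational(1, 169)))) = Mul(-1, Add(-2, Rational(-79, 169))) = Mul(-1, Rational(-417, 169)) = Rational(417, 169)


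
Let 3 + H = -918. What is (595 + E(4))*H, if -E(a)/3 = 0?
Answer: -547995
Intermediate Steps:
H = -921 (H = -3 - 918 = -921)
E(a) = 0 (E(a) = -3*0 = 0)
(595 + E(4))*H = (595 + 0)*(-921) = 595*(-921) = -547995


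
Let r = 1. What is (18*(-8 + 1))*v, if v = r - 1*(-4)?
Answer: -630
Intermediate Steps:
v = 5 (v = 1 - 1*(-4) = 1 + 4 = 5)
(18*(-8 + 1))*v = (18*(-8 + 1))*5 = (18*(-7))*5 = -126*5 = -630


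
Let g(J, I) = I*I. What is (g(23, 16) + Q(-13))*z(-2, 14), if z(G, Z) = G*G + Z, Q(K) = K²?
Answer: 7650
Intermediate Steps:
g(J, I) = I²
z(G, Z) = Z + G² (z(G, Z) = G² + Z = Z + G²)
(g(23, 16) + Q(-13))*z(-2, 14) = (16² + (-13)²)*(14 + (-2)²) = (256 + 169)*(14 + 4) = 425*18 = 7650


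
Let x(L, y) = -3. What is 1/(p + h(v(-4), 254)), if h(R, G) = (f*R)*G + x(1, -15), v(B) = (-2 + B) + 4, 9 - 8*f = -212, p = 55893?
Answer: 2/83713 ≈ 2.3891e-5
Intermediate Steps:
f = 221/8 (f = 9/8 - 1/8*(-212) = 9/8 + 53/2 = 221/8 ≈ 27.625)
v(B) = 2 + B
h(R, G) = -3 + 221*G*R/8 (h(R, G) = (221*R/8)*G - 3 = 221*G*R/8 - 3 = -3 + 221*G*R/8)
1/(p + h(v(-4), 254)) = 1/(55893 + (-3 + (221/8)*254*(2 - 4))) = 1/(55893 + (-3 + (221/8)*254*(-2))) = 1/(55893 + (-3 - 28067/2)) = 1/(55893 - 28073/2) = 1/(83713/2) = 2/83713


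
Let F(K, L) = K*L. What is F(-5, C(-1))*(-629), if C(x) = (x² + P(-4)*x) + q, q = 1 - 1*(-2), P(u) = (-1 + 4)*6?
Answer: -44030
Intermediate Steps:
P(u) = 18 (P(u) = 3*6 = 18)
q = 3 (q = 1 + 2 = 3)
C(x) = 3 + x² + 18*x (C(x) = (x² + 18*x) + 3 = 3 + x² + 18*x)
F(-5, C(-1))*(-629) = -5*(3 + (-1)² + 18*(-1))*(-629) = -5*(3 + 1 - 18)*(-629) = -5*(-14)*(-629) = 70*(-629) = -44030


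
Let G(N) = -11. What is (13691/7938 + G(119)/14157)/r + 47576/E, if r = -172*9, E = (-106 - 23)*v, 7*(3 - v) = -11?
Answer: -3296870623/40864824 ≈ -80.677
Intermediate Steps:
v = 32/7 (v = 3 - 1/7*(-11) = 3 + 11/7 = 32/7 ≈ 4.5714)
E = -4128/7 (E = (-106 - 23)*(32/7) = -129*32/7 = -4128/7 ≈ -589.71)
r = -1548
(13691/7938 + G(119)/14157)/r + 47576/E = (13691/7938 - 11/14157)/(-1548) + 47576/(-4128/7) = (13691*(1/7938) - 11*1/14157)*(-1/1548) + 47576*(-7/4128) = (13691/7938 - 1/1287)*(-1/1548) - 41629/516 = (1956931/1135134)*(-1/1548) - 41629/516 = -1956931/1757187432 - 41629/516 = -3296870623/40864824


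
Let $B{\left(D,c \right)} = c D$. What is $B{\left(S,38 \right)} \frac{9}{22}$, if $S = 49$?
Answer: $\frac{8379}{11} \approx 761.73$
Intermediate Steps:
$B{\left(D,c \right)} = D c$
$B{\left(S,38 \right)} \frac{9}{22} = 49 \cdot 38 \cdot \frac{9}{22} = 1862 \cdot 9 \cdot \frac{1}{22} = 1862 \cdot \frac{9}{22} = \frac{8379}{11}$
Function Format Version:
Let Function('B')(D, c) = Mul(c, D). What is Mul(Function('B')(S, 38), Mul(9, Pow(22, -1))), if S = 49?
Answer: Rational(8379, 11) ≈ 761.73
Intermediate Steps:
Function('B')(D, c) = Mul(D, c)
Mul(Function('B')(S, 38), Mul(9, Pow(22, -1))) = Mul(Mul(49, 38), Mul(9, Pow(22, -1))) = Mul(1862, Mul(9, Rational(1, 22))) = Mul(1862, Rational(9, 22)) = Rational(8379, 11)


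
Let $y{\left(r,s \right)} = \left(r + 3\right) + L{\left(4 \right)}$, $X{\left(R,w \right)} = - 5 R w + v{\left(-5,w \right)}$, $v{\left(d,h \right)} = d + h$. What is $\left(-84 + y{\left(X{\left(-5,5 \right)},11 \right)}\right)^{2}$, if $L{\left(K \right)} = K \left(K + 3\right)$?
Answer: $5184$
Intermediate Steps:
$L{\left(K \right)} = K \left(3 + K\right)$
$X{\left(R,w \right)} = -5 + w - 5 R w$ ($X{\left(R,w \right)} = - 5 R w + \left(-5 + w\right) = -5 + w - 5 R w$)
$y{\left(r,s \right)} = 31 + r$ ($y{\left(r,s \right)} = \left(r + 3\right) + 4 \left(3 + 4\right) = \left(3 + r\right) + 4 \cdot 7 = \left(3 + r\right) + 28 = 31 + r$)
$\left(-84 + y{\left(X{\left(-5,5 \right)},11 \right)}\right)^{2} = \left(-84 + \left(31 - -125\right)\right)^{2} = \left(-84 + \left(31 + \left(-5 + 5 + 125\right)\right)\right)^{2} = \left(-84 + \left(31 + 125\right)\right)^{2} = \left(-84 + 156\right)^{2} = 72^{2} = 5184$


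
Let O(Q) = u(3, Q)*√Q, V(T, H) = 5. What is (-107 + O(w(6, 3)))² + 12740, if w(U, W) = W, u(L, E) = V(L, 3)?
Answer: 24264 - 1070*√3 ≈ 22411.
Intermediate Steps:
u(L, E) = 5
O(Q) = 5*√Q
(-107 + O(w(6, 3)))² + 12740 = (-107 + 5*√3)² + 12740 = 12740 + (-107 + 5*√3)²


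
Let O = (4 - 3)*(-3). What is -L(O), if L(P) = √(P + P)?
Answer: -I*√6 ≈ -2.4495*I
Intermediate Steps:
O = -3 (O = 1*(-3) = -3)
L(P) = √2*√P (L(P) = √(2*P) = √2*√P)
-L(O) = -√2*√(-3) = -√2*I*√3 = -I*√6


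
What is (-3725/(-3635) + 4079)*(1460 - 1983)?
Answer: -1551311094/727 ≈ -2.1339e+6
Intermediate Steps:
(-3725/(-3635) + 4079)*(1460 - 1983) = (-3725*(-1/3635) + 4079)*(-523) = (745/727 + 4079)*(-523) = (2966178/727)*(-523) = -1551311094/727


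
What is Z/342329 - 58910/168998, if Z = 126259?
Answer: 34438738/1701556363 ≈ 0.020240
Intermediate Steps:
Z/342329 - 58910/168998 = 126259/342329 - 58910/168998 = 126259*(1/342329) - 58910*1/168998 = 7427/20137 - 29455/84499 = 34438738/1701556363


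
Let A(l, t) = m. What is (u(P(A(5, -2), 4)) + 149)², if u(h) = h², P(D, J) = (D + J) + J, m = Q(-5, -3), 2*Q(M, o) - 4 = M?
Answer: 674041/16 ≈ 42128.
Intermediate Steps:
Q(M, o) = 2 + M/2
m = -½ (m = 2 + (½)*(-5) = 2 - 5/2 = -½ ≈ -0.50000)
A(l, t) = -½
P(D, J) = D + 2*J
(u(P(A(5, -2), 4)) + 149)² = ((-½ + 2*4)² + 149)² = ((-½ + 8)² + 149)² = ((15/2)² + 149)² = (225/4 + 149)² = (821/4)² = 674041/16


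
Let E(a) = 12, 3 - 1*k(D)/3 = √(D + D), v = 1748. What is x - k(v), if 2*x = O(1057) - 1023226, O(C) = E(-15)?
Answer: -511616 + 6*√874 ≈ -5.1144e+5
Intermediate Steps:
k(D) = 9 - 3*√2*√D (k(D) = 9 - 3*√(D + D) = 9 - 3*√2*√D)
O(C) = 12
x = -511607 (x = (12 - 1023226)/2 = (½)*(-1023214) = -511607)
x - k(v) = -511607 - (9 - 3*√2*√1748) = -511607 - (9 - 3*√2*2*√437) = -511607 - (9 - 6*√874) = -511607 + (-9 + 6*√874) = -511616 + 6*√874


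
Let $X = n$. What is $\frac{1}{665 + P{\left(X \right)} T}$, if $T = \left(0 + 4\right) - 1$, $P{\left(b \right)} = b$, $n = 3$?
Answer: $\frac{1}{674} \approx 0.0014837$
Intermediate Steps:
$X = 3$
$T = 3$ ($T = 4 - 1 = 3$)
$\frac{1}{665 + P{\left(X \right)} T} = \frac{1}{665 + 3 \cdot 3} = \frac{1}{665 + 9} = \frac{1}{674}$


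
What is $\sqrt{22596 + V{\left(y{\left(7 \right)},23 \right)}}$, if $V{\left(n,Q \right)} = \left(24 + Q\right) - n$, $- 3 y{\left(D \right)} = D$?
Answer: $\frac{4 \sqrt{12738}}{3} \approx 150.48$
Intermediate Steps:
$y{\left(D \right)} = - \frac{D}{3}$
$V{\left(n,Q \right)} = 24 + Q - n$
$\sqrt{22596 + V{\left(y{\left(7 \right)},23 \right)}} = \sqrt{22596 + \left(24 + 23 - \left(- \frac{1}{3}\right) 7\right)} = \sqrt{22596 + \left(24 + 23 - - \frac{7}{3}\right)} = \sqrt{22596 + \left(24 + 23 + \frac{7}{3}\right)} = \sqrt{22596 + \frac{148}{3}} = \sqrt{\frac{67936}{3}} = \frac{4 \sqrt{12738}}{3}$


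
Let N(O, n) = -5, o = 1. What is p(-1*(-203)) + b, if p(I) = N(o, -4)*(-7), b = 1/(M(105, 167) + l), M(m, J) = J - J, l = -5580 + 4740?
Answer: 29399/840 ≈ 34.999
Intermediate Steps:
l = -840
M(m, J) = 0
b = -1/840 (b = 1/(0 - 840) = 1/(-840) = -1/840 ≈ -0.0011905)
p(I) = 35 (p(I) = -5*(-7) = 35)
p(-1*(-203)) + b = 35 - 1/840 = 29399/840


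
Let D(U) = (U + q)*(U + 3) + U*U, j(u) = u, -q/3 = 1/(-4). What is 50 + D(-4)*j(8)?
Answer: 204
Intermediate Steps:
q = ¾ (q = -3/(-4) = -3*(-¼) = ¾ ≈ 0.75000)
D(U) = U² + (3 + U)*(¾ + U) (D(U) = (U + ¾)*(U + 3) + U*U = (¾ + U)*(3 + U) + U² = (3 + U)*(¾ + U) + U² = U² + (3 + U)*(¾ + U))
50 + D(-4)*j(8) = 50 + (9/4 + 2*(-4)² + (15/4)*(-4))*8 = 50 + (9/4 + 2*16 - 15)*8 = 50 + (9/4 + 32 - 15)*8 = 50 + (77/4)*8 = 50 + 154 = 204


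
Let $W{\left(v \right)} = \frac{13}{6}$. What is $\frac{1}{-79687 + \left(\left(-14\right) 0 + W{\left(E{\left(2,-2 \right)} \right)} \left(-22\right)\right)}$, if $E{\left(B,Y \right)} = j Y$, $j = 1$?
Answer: $- \frac{3}{239204} \approx -1.2542 \cdot 10^{-5}$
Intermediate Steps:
$E{\left(B,Y \right)} = Y$ ($E{\left(B,Y \right)} = 1 Y = Y$)
$W{\left(v \right)} = \frac{13}{6}$ ($W{\left(v \right)} = 13 \cdot \frac{1}{6} = \frac{13}{6}$)
$\frac{1}{-79687 + \left(\left(-14\right) 0 + W{\left(E{\left(2,-2 \right)} \right)} \left(-22\right)\right)} = \frac{1}{-79687 + \left(\left(-14\right) 0 + \frac{13}{6} \left(-22\right)\right)} = \frac{1}{-79687 + \left(0 - \frac{143}{3}\right)} = \frac{1}{-79687 - \frac{143}{3}} = \frac{1}{- \frac{239204}{3}} = - \frac{3}{239204}$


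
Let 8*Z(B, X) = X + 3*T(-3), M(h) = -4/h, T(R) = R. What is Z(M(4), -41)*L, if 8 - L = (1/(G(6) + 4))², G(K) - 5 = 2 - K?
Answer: -199/4 ≈ -49.750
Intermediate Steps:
G(K) = 7 - K (G(K) = 5 + (2 - K) = 7 - K)
Z(B, X) = -9/8 + X/8 (Z(B, X) = (X + 3*(-3))/8 = (X - 9)/8 = (-9 + X)/8 = -9/8 + X/8)
L = 199/25 (L = 8 - (1/((7 - 1*6) + 4))² = 8 - (1/((7 - 6) + 4))² = 8 - (1/(1 + 4))² = 8 - (1/5)² = 8 - (⅕)² = 8 - 1*1/25 = 8 - 1/25 = 199/25 ≈ 7.9600)
Z(M(4), -41)*L = (-9/8 + (⅛)*(-41))*(199/25) = (-9/8 - 41/8)*(199/25) = -25/4*199/25 = -199/4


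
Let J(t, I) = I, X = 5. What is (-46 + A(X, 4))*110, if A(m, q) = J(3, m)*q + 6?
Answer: -2200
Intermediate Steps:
A(m, q) = 6 + m*q (A(m, q) = m*q + 6 = 6 + m*q)
(-46 + A(X, 4))*110 = (-46 + (6 + 5*4))*110 = (-46 + (6 + 20))*110 = (-46 + 26)*110 = -20*110 = -2200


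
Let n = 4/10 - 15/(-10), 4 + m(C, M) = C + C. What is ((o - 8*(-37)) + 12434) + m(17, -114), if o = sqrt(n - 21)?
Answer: 12760 + I*sqrt(1910)/10 ≈ 12760.0 + 4.3704*I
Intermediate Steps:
m(C, M) = -4 + 2*C (m(C, M) = -4 + (C + C) = -4 + 2*C)
n = 19/10 (n = 4*(1/10) - 15*(-1/10) = 2/5 + 3/2 = 19/10 ≈ 1.9000)
o = I*sqrt(1910)/10 (o = sqrt(19/10 - 21) = sqrt(-191/10) = I*sqrt(1910)/10 ≈ 4.3704*I)
((o - 8*(-37)) + 12434) + m(17, -114) = ((I*sqrt(1910)/10 - 8*(-37)) + 12434) + (-4 + 2*17) = ((I*sqrt(1910)/10 + 296) + 12434) + (-4 + 34) = ((296 + I*sqrt(1910)/10) + 12434) + 30 = (12730 + I*sqrt(1910)/10) + 30 = 12760 + I*sqrt(1910)/10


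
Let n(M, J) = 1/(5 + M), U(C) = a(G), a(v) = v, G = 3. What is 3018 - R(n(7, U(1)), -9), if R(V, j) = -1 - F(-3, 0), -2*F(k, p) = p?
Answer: 3019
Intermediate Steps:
F(k, p) = -p/2
U(C) = 3
R(V, j) = -1 (R(V, j) = -1 - (-1)*0/2 = -1 - 1*0 = -1 + 0 = -1)
3018 - R(n(7, U(1)), -9) = 3018 - 1*(-1) = 3018 + 1 = 3019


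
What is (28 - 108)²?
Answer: 6400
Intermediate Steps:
(28 - 108)² = (-80)² = 6400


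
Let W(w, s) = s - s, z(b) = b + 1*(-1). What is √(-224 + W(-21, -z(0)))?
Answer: 4*I*√14 ≈ 14.967*I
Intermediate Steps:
z(b) = -1 + b (z(b) = b - 1 = -1 + b)
W(w, s) = 0
√(-224 + W(-21, -z(0))) = √(-224 + 0) = √(-224) = 4*I*√14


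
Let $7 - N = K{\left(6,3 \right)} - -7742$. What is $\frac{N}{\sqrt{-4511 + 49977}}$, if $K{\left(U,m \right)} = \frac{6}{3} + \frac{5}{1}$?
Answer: $- \frac{3871 \sqrt{45466}}{22733} \approx -36.309$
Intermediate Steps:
$K{\left(U,m \right)} = 7$ ($K{\left(U,m \right)} = 6 \cdot \frac{1}{3} + 5 \cdot 1 = 2 + 5 = 7$)
$N = -7742$ ($N = 7 - \left(7 - -7742\right) = 7 - \left(7 + 7742\right) = 7 - 7749 = -7742$)
$\frac{N}{\sqrt{-4511 + 49977}} = - \frac{7742}{\sqrt{-4511 + 49977}} = - \frac{7742}{\sqrt{45466}} = - 7742 \frac{\sqrt{45466}}{45466} = - \frac{3871 \sqrt{45466}}{22733}$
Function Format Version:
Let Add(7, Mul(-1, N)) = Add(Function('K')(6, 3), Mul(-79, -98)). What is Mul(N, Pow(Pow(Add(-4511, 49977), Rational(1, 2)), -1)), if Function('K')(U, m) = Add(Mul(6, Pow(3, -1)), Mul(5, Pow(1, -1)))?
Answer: Mul(Rational(-3871, 22733), Pow(45466, Rational(1, 2))) ≈ -36.309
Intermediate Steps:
Function('K')(U, m) = 7 (Function('K')(U, m) = Add(Mul(6, Rational(1, 3)), Mul(5, 1)) = Add(2, 5) = 7)
N = -7742 (N = Add(7, Mul(-1, Add(7, Mul(-79, -98)))) = Add(7, Mul(-1, Add(7, 7742))) = Add(7, Mul(-1, 7749)) = Add(7, -7749) = -7742)
Mul(N, Pow(Pow(Add(-4511, 49977), Rational(1, 2)), -1)) = Mul(-7742, Pow(Pow(Add(-4511, 49977), Rational(1, 2)), -1)) = Mul(-7742, Pow(Pow(45466, Rational(1, 2)), -1)) = Mul(-7742, Mul(Rational(1, 45466), Pow(45466, Rational(1, 2)))) = Mul(Rational(-3871, 22733), Pow(45466, Rational(1, 2)))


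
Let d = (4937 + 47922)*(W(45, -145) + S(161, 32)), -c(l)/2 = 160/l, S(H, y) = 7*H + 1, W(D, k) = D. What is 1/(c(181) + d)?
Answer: 181/11222652547 ≈ 1.6128e-8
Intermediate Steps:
S(H, y) = 1 + 7*H
c(l) = -320/l
d = 62003607 (d = (4937 + 47922)*(45 + (1 + 7*161)) = 52859*(45 + (1 + 1127)) = 52859*(45 + 1128) = 52859*1173 = 62003607)
1/(c(181) + d) = 1/(-320/181 + 62003607) = 1/(11222652547/181) = 181/11222652547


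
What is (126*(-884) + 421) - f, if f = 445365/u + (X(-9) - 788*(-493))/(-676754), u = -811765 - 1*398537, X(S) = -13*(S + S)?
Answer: -1683082188522977/15168087402 ≈ -1.1096e+5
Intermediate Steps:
X(S) = -26*S
u = -1210302 (u = -811765 - 398537 = -1210302)
f = -14293865149/15168087402 (f = 445365/(-1210302) + (-26*(-9) - 788*(-493))/(-676754) = 445365*(-1/1210302) + (234 + 388484)*(-1/676754) = -16495/44826 + 388718*(-1/676754) = -16495/44826 - 194359/338377 = -14293865149/15168087402 ≈ -0.94236)
(126*(-884) + 421) - f = (126*(-884) + 421) - 1*(-14293865149/15168087402) = (-111384 + 421) + 14293865149/15168087402 = -110963 + 14293865149/15168087402 = -1683082188522977/15168087402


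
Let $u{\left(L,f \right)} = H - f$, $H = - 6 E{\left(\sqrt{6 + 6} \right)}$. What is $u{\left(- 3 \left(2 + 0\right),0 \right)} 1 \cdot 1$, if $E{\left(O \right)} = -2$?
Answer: $12$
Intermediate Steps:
$H = 12$ ($H = \left(-6\right) \left(-2\right) = 12$)
$u{\left(L,f \right)} = 12 - f$
$u{\left(- 3 \left(2 + 0\right),0 \right)} 1 \cdot 1 = \left(12 - 0\right) 1 \cdot 1 = \left(12 + 0\right) 1 = 12 \cdot 1 = 12$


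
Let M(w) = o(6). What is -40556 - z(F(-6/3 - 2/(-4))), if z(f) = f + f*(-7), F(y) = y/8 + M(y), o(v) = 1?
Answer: -324409/8 ≈ -40551.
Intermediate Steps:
M(w) = 1
F(y) = 1 + y/8 (F(y) = y/8 + 1 = 1 + y/8)
z(f) = -6*f (z(f) = f - 7*f = -6*f)
-40556 - z(F(-6/3 - 2/(-4))) = -40556 - (-6)*(1 + (-6/3 - 2/(-4))/8) = -40556 - (-6)*(1 + (-6*1/3 - 2*(-1/4))/8) = -40556 - (-6)*(1 + (-2 + 1/2)/8) = -40556 - (-6)*(1 + (1/8)*(-3/2)) = -40556 - (-6)*(1 - 3/16) = -40556 - (-6)*13/16 = -40556 - 1*(-39/8) = -40556 + 39/8 = -324409/8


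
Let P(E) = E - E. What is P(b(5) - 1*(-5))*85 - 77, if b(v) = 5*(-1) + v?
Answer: -77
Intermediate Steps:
b(v) = -5 + v
P(E) = 0
P(b(5) - 1*(-5))*85 - 77 = 0*85 - 77 = 0 - 77 = -77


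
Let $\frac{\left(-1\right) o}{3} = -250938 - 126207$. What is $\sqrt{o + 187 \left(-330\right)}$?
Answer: $5 \sqrt{42789} \approx 1034.3$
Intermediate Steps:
$o = 1131435$ ($o = - 3 \left(-250938 - 126207\right) = \left(-3\right) \left(-377145\right) = 1131435$)
$\sqrt{o + 187 \left(-330\right)} = \sqrt{1131435 + 187 \left(-330\right)} = \sqrt{1131435 - 61710} = \sqrt{1069725} = 5 \sqrt{42789}$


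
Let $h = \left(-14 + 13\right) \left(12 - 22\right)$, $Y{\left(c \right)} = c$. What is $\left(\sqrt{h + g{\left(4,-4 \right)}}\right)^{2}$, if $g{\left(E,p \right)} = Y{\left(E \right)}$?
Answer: $14$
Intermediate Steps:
$g{\left(E,p \right)} = E$
$h = 10$ ($h = \left(-1\right) \left(-10\right) = 10$)
$\left(\sqrt{h + g{\left(4,-4 \right)}}\right)^{2} = \left(\sqrt{10 + 4}\right)^{2} = \left(\sqrt{14}\right)^{2} = 14$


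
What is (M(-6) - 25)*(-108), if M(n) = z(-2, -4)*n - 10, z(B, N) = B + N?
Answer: -108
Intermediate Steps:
M(n) = -10 - 6*n (M(n) = (-2 - 4)*n - 10 = -6*n - 10 = -10 - 6*n)
(M(-6) - 25)*(-108) = ((-10 - 6*(-6)) - 25)*(-108) = ((-10 + 36) - 25)*(-108) = (26 - 25)*(-108) = 1*(-108) = -108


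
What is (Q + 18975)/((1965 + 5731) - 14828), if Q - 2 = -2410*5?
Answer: -6927/7132 ≈ -0.97126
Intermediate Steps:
Q = -12048 (Q = 2 - 2410*5 = 2 - 12050 = -12048)
(Q + 18975)/((1965 + 5731) - 14828) = (-12048 + 18975)/((1965 + 5731) - 14828) = 6927/(7696 - 14828) = 6927/(-7132) = 6927*(-1/7132) = -6927/7132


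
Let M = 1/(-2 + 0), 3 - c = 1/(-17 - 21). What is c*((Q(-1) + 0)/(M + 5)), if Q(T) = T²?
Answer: 115/171 ≈ 0.67251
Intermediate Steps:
c = 115/38 (c = 3 - 1/(-17 - 21) = 3 - 1/(-38) = 3 - 1*(-1/38) = 3 + 1/38 = 115/38 ≈ 3.0263)
M = -½ (M = 1/(-2) = -½ ≈ -0.50000)
c*((Q(-1) + 0)/(M + 5)) = 115*(((-1)² + 0)/(-½ + 5))/38 = 115*((1 + 0)/(9/2))/38 = 115*(1*(2/9))/38 = (115/38)*(2/9) = 115/171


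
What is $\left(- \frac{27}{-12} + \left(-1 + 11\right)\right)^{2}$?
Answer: $\frac{2401}{16} \approx 150.06$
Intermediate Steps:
$\left(- \frac{27}{-12} + \left(-1 + 11\right)\right)^{2} = \left(\left(-27\right) \left(- \frac{1}{12}\right) + 10\right)^{2} = \left(\frac{9}{4} + 10\right)^{2} = \left(\frac{49}{4}\right)^{2} = \frac{2401}{16}$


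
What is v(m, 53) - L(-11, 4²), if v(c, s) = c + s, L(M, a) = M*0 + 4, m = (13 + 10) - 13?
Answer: 59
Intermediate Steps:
m = 10 (m = 23 - 13 = 10)
L(M, a) = 4 (L(M, a) = 0 + 4 = 4)
v(m, 53) - L(-11, 4²) = (10 + 53) - 1*4 = 63 - 4 = 59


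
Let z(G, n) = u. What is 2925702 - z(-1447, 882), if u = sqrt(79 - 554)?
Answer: 2925702 - 5*I*sqrt(19) ≈ 2.9257e+6 - 21.794*I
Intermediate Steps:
u = 5*I*sqrt(19) (u = sqrt(-475) = 5*I*sqrt(19) ≈ 21.794*I)
z(G, n) = 5*I*sqrt(19)
2925702 - z(-1447, 882) = 2925702 - 5*I*sqrt(19)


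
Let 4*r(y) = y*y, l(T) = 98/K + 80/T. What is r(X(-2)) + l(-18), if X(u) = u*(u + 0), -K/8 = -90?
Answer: -37/120 ≈ -0.30833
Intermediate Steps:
K = 720 (K = -8*(-90) = 720)
X(u) = u² (X(u) = u*u = u²)
l(T) = 49/360 + 80/T (l(T) = 98/720 + 80/T = 98*(1/720) + 80/T = 49/360 + 80/T)
r(y) = y²/4 (r(y) = (y*y)/4 = y²/4)
r(X(-2)) + l(-18) = ((-2)²)²/4 + (49/360 + 80/(-18)) = (¼)*4² + (49/360 + 80*(-1/18)) = (¼)*16 + (49/360 - 40/9) = 4 - 517/120 = -37/120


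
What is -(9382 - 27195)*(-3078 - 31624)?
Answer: -618146726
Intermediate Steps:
-(9382 - 27195)*(-3078 - 31624) = -(-17813)*(-34702) = -1*618146726 = -618146726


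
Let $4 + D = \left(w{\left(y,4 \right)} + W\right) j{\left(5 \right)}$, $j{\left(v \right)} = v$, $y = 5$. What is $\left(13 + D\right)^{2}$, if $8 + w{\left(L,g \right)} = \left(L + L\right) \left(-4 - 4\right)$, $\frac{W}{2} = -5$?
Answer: $231361$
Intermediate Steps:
$W = -10$ ($W = 2 \left(-5\right) = -10$)
$w{\left(L,g \right)} = -8 - 16 L$ ($w{\left(L,g \right)} = -8 + \left(L + L\right) \left(-4 - 4\right) = -8 + 2 L \left(-8\right) = -8 - 16 L$)
$D = -494$ ($D = -4 + \left(\left(-8 - 80\right) - 10\right) 5 = -4 + \left(-88 - 10\right) 5 = -4 - 490 = -494$)
$\left(13 + D\right)^{2} = \left(13 - 494\right)^{2} = \left(-481\right)^{2} = 231361$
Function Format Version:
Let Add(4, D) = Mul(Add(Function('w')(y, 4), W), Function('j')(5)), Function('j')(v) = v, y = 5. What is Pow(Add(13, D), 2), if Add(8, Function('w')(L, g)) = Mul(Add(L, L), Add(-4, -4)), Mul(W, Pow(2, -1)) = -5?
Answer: 231361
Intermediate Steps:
W = -10 (W = Mul(2, -5) = -10)
Function('w')(L, g) = Add(-8, Mul(-16, L)) (Function('w')(L, g) = Add(-8, Mul(Add(L, L), Add(-4, -4))) = Add(-8, Mul(Mul(2, L), -8)) = Add(-8, Mul(-16, L)))
D = -494 (D = Add(-4, Mul(Add(Add(-8, Mul(-16, 5)), -10), 5)) = Add(-4, Mul(Add(Add(-8, -80), -10), 5)) = Add(-4, Mul(Add(-88, -10), 5)) = Add(-4, Mul(-98, 5)) = Add(-4, -490) = -494)
Pow(Add(13, D), 2) = Pow(Add(13, -494), 2) = Pow(-481, 2) = 231361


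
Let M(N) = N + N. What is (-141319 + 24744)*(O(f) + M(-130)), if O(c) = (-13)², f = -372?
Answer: 10608325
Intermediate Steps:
O(c) = 169
M(N) = 2*N
(-141319 + 24744)*(O(f) + M(-130)) = (-141319 + 24744)*(169 + 2*(-130)) = -116575*(169 - 260) = -116575*(-91) = 10608325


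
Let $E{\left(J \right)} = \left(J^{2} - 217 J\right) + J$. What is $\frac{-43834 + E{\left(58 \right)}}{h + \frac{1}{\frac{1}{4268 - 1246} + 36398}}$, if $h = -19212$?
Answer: $\frac{2914751065743}{1056609634231} \approx 2.7586$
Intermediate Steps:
$E{\left(J \right)} = J^{2} - 216 J$
$\frac{-43834 + E{\left(58 \right)}}{h + \frac{1}{\frac{1}{4268 - 1246} + 36398}} = \frac{-43834 + 58 \left(-216 + 58\right)}{-19212 + \frac{1}{\frac{1}{4268 - 1246} + 36398}} = \frac{-43834 + 58 \left(-158\right)}{-19212 + \frac{1}{\frac{1}{3022} + 36398}} = \frac{-43834 - 9164}{-19212 + \frac{1}{\frac{1}{3022} + 36398}} = - \frac{52998}{-19212 + \frac{1}{\frac{109994757}{3022}}} = - \frac{52998}{-19212 + \frac{3022}{109994757}} = - \frac{52998}{- \frac{2113219268462}{109994757}} = \left(-52998\right) \left(- \frac{109994757}{2113219268462}\right) = \frac{2914751065743}{1056609634231}$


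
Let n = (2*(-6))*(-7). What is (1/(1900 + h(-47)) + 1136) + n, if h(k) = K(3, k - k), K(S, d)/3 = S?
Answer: 2328981/1909 ≈ 1220.0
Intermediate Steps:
K(S, d) = 3*S
h(k) = 9 (h(k) = 3*3 = 9)
n = 84 (n = -12*(-7) = 84)
(1/(1900 + h(-47)) + 1136) + n = (1/(1900 + 9) + 1136) + 84 = (1/1909 + 1136) + 84 = 2168625/1909 + 84 = 2328981/1909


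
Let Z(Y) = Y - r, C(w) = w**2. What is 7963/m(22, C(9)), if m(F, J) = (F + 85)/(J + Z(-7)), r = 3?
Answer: 565373/107 ≈ 5283.9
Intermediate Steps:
Z(Y) = -3 + Y (Z(Y) = Y - 1*3 = Y - 3 = -3 + Y)
m(F, J) = (85 + F)/(-10 + J) (m(F, J) = (F + 85)/(J + (-3 - 7)) = (85 + F)/(J - 10) = (85 + F)/(-10 + J))
7963/m(22, C(9)) = 7963/(((85 + 22)/(-10 + 9**2))) = 7963/((107/(-10 + 81))) = 7963/((107/71)) = 7963/(((1/71)*107)) = 7963/(107/71) = 7963*(71/107) = 565373/107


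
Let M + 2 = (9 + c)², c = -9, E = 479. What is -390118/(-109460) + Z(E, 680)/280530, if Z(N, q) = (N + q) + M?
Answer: 2739161194/767670345 ≈ 3.5681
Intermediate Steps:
M = -2 (M = -2 + (9 - 9)² = -2 + 0² = -2 + 0 = -2)
Z(N, q) = -2 + N + q (Z(N, q) = (N + q) - 2 = -2 + N + q)
-390118/(-109460) + Z(E, 680)/280530 = -390118/(-109460) + (-2 + 479 + 680)/280530 = -390118*(-1/109460) + 1157*(1/280530) = 195059/54730 + 1157/280530 = 2739161194/767670345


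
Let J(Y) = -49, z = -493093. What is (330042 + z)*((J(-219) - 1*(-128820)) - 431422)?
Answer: 49347548201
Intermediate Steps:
(330042 + z)*((J(-219) - 1*(-128820)) - 431422) = (330042 - 493093)*((-49 - 1*(-128820)) - 431422) = -163051*((-49 + 128820) - 431422) = -163051*(128771 - 431422) = -163051*(-302651) = 49347548201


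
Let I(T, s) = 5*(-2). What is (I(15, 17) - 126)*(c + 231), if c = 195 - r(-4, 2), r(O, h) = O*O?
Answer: -55760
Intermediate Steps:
I(T, s) = -10
r(O, h) = O²
c = 179 (c = 195 - 1*(-4)² = 195 - 1*16 = 195 - 16 = 179)
(I(15, 17) - 126)*(c + 231) = (-10 - 126)*(179 + 231) = -136*410 = -55760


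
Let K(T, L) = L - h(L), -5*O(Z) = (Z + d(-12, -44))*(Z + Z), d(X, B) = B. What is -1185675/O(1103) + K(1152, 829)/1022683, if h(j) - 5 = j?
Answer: 2020945549785/796381660394 ≈ 2.5377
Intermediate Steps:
h(j) = 5 + j
O(Z) = -2*Z*(-44 + Z)/5 (O(Z) = -(Z - 44)*(Z + Z)/5 = -(-44 + Z)*2*Z/5 = -2*Z*(-44 + Z)/5)
K(T, L) = -5 (K(T, L) = L - (5 + L) = L + (-5 - L) = -5)
-1185675/O(1103) + K(1152, 829)/1022683 = -1185675*5/(2206*(44 - 1*1103)) - 5/1022683 = -1185675*5/(2206*(44 - 1103)) - 5*1/1022683 = -1185675/((⅖)*1103*(-1059)) - 5/1022683 = -1185675/(-2336154/5) - 5/1022683 = -1185675*(-5/2336154) - 5/1022683 = 1976125/778718 - 5/1022683 = 2020945549785/796381660394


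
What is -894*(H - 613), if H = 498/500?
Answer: 68391447/125 ≈ 5.4713e+5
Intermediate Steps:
H = 249/250 (H = 498*(1/500) = 249/250 ≈ 0.99600)
-894*(H - 613) = -894*(249/250 - 613) = -894*(-153001/250) = 68391447/125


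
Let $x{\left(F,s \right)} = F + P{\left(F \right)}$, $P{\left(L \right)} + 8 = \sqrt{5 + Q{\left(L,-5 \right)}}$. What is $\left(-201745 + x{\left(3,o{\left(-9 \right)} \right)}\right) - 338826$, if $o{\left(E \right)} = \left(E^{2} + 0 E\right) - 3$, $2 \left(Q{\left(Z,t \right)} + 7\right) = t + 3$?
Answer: $-540576 + i \sqrt{3} \approx -5.4058 \cdot 10^{5} + 1.732 i$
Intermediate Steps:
$Q{\left(Z,t \right)} = - \frac{11}{2} + \frac{t}{2}$ ($Q{\left(Z,t \right)} = -7 + \frac{t + 3}{2} = -7 + \frac{3 + t}{2} = -7 + \left(\frac{3}{2} + \frac{t}{2}\right) = - \frac{11}{2} + \frac{t}{2}$)
$P{\left(L \right)} = -8 + i \sqrt{3}$ ($P{\left(L \right)} = -8 + \sqrt{5 + \left(- \frac{11}{2} + \frac{1}{2} \left(-5\right)\right)} = -8 + \sqrt{5 - 8} = -8 + \sqrt{-3} = -8 + i \sqrt{3}$)
$o{\left(E \right)} = -3 + E^{2}$ ($o{\left(E \right)} = \left(E^{2} + 0\right) - 3 = E^{2} - 3 = -3 + E^{2}$)
$x{\left(F,s \right)} = -8 + F + i \sqrt{3}$ ($x{\left(F,s \right)} = F - \left(8 - i \sqrt{3}\right) = -8 + F + i \sqrt{3}$)
$\left(-201745 + x{\left(3,o{\left(-9 \right)} \right)}\right) - 338826 = \left(-201745 + \left(-8 + 3 + i \sqrt{3}\right)\right) - 338826 = \left(-201745 - \left(5 - i \sqrt{3}\right)\right) - 338826 = \left(-201750 + i \sqrt{3}\right) - 338826 = -540576 + i \sqrt{3}$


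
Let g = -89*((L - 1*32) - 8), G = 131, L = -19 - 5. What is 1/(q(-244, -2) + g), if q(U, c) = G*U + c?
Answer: -1/26270 ≈ -3.8066e-5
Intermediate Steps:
L = -24
q(U, c) = c + 131*U (q(U, c) = 131*U + c = c + 131*U)
g = 5696 (g = -89*((-24 - 1*32) - 8) = -89*((-24 - 32) - 8) = -89*(-56 - 8) = -89*(-64) = 5696)
1/(q(-244, -2) + g) = 1/((-2 + 131*(-244)) + 5696) = 1/((-2 - 31964) + 5696) = 1/(-31966 + 5696) = 1/(-26270) = -1/26270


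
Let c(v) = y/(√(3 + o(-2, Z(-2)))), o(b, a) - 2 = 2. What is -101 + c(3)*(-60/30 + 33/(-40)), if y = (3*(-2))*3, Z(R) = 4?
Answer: -101 + 1017*√7/140 ≈ -81.781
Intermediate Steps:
y = -18 (y = -6*3 = -18)
o(b, a) = 4 (o(b, a) = 2 + 2 = 4)
c(v) = -18*√7/7 (c(v) = -18/√(3 + 4) = -18*√7/7)
-101 + c(3)*(-60/30 + 33/(-40)) = -101 + (-18*√7/7)*(-60/30 + 33/(-40)) = -101 + (-18*√7/7)*(-60*1/30 + 33*(-1/40)) = -101 + (-18*√7/7)*(-2 - 33/40) = -101 - 18*√7/7*(-113/40) = -101 + 1017*√7/140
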